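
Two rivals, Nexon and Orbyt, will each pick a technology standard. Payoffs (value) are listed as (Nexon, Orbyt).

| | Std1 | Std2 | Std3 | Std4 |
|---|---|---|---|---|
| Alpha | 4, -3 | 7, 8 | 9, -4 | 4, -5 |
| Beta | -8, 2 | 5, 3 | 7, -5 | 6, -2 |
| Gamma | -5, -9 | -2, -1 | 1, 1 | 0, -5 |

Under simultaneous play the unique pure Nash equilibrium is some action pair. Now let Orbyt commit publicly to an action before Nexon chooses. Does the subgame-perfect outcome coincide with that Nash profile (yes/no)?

Nexon best-responds to each possible Orbyt move:
- Std1: BR = Alpha, leader payoff -3.
- Std2: BR = Alpha, leader payoff 8.
- Std3: BR = Alpha, leader payoff -4.
- Std4: BR = Beta, leader payoff -2.
Maximizing over -3, 8, -4, -2, Orbyt chooses Std2. Subgame-perfect outcome: (Alpha, Std2) with payoffs (7, 8).
For the simultaneous game, intersect best replies.
Nexon's best replies: Std1→Alpha; Std2→Alpha; Std3→Alpha; Std4→Beta.
Orbyt's best replies: Alpha→Std2; Beta→Std2; Gamma→Std3.
The unique mutual best reply is (Alpha, Std2), giving (7, 8).
Sequential outcome (Alpha, Std2) coincides with the Nash profile (Alpha, Std2).

yes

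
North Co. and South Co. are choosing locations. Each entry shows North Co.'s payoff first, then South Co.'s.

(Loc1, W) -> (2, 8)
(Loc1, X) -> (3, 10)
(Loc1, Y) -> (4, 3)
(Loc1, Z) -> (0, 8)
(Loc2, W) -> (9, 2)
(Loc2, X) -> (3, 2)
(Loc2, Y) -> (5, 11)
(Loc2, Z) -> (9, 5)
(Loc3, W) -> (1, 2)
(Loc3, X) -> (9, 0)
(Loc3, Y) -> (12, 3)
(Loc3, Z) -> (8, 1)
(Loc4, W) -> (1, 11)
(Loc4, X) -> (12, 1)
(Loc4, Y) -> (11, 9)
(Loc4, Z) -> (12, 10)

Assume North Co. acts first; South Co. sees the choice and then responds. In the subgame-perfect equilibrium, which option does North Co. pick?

Loc3

Work backward from South Co.'s decision.
- Loc1: South Co. compares 8, 10, 3, 8 and picks X; North Co. would get 3.
- Loc2: South Co. compares 2, 2, 11, 5 and picks Y; North Co. would get 5.
- Loc3: South Co. compares 2, 0, 3, 1 and picks Y; North Co. would get 12.
- Loc4: South Co. compares 11, 1, 9, 10 and picks W; North Co. would get 1.
Among 3, 5, 12, 1, the best is 12 at Loc3. Subgame-perfect outcome: (Loc3, Y) with payoffs (12, 3).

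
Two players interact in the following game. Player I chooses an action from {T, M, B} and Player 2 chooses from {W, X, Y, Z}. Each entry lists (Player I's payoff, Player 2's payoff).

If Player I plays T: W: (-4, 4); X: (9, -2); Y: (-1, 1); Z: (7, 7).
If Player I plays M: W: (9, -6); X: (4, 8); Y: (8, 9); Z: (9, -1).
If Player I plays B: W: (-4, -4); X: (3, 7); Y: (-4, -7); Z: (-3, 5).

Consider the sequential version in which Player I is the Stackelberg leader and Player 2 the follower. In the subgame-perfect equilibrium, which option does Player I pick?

Player 2 best-responds to each possible Player I move:
- T → Player 2 plays Z (best of 4, -2, 1, 7); Player I gets 7.
- M → Player 2 plays Y (best of -6, 8, 9, -1); Player I gets 8.
- B → Player 2 plays X (best of -4, 7, -7, 5); Player I gets 3.
Player I's induced payoffs are 7, 8, 3, so Player I commits to M. Subgame-perfect outcome: (M, Y) with payoffs (8, 9).

M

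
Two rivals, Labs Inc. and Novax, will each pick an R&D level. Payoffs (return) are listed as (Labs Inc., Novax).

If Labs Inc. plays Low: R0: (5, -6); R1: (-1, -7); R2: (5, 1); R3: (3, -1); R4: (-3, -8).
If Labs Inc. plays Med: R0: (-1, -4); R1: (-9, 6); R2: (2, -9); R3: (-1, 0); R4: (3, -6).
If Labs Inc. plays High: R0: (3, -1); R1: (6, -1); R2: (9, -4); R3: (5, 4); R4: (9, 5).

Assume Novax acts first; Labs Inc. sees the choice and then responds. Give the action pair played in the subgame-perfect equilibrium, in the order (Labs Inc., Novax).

Backward induction with Novax moving first.
- R0: BR = Low, leader payoff -6.
- R1: BR = High, leader payoff -1.
- R2: BR = High, leader payoff -4.
- R3: BR = High, leader payoff 4.
- R4: BR = High, leader payoff 5.
Among -6, -1, -4, 4, 5, the best is 5 at R4. Subgame-perfect outcome: (High, R4) with payoffs (9, 5).

(High, R4)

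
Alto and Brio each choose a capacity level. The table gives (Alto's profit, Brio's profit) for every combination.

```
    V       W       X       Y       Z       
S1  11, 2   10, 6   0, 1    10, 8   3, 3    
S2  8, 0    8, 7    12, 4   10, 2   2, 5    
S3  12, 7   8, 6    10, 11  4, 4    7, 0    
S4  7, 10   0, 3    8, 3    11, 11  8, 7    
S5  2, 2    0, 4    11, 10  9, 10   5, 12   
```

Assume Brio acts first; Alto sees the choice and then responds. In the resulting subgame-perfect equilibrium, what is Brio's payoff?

11

Alto best-responds to each possible Brio move:
- V: BR = S3, leader payoff 7.
- W: BR = S1, leader payoff 6.
- X: BR = S2, leader payoff 4.
- Y: BR = S4, leader payoff 11.
- Z: BR = S4, leader payoff 7.
Maximizing over 7, 6, 4, 11, 7, Brio chooses Y. Subgame-perfect outcome: (S4, Y) with payoffs (11, 11).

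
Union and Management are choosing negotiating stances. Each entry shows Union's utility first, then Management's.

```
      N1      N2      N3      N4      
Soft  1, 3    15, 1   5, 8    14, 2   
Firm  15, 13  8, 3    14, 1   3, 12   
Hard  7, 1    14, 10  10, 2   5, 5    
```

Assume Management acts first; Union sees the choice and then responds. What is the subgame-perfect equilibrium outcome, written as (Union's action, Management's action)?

Union best-responds to each possible Management move:
- N1 → Union plays Firm (best of 1, 15, 7); Management gets 13.
- N2 → Union plays Soft (best of 15, 8, 14); Management gets 1.
- N3 → Union plays Firm (best of 5, 14, 10); Management gets 1.
- N4 → Union plays Soft (best of 14, 3, 5); Management gets 2.
Among 13, 1, 1, 2, the best is 13 at N1. Subgame-perfect outcome: (Firm, N1) with payoffs (15, 13).

(Firm, N1)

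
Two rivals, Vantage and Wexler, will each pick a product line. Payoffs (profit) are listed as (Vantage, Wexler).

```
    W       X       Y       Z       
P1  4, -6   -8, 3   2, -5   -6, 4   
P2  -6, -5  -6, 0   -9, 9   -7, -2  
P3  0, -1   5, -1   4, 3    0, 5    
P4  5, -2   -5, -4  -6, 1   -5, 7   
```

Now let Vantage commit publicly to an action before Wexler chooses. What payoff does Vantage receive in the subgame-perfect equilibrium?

0

Wexler best-responds to each possible Vantage move:
- P1: BR = Z, leader payoff -6.
- P2: BR = Y, leader payoff -9.
- P3: BR = Z, leader payoff 0.
- P4: BR = Z, leader payoff -5.
Among -6, -9, 0, -5, the best is 0 at P3. Subgame-perfect outcome: (P3, Z) with payoffs (0, 5).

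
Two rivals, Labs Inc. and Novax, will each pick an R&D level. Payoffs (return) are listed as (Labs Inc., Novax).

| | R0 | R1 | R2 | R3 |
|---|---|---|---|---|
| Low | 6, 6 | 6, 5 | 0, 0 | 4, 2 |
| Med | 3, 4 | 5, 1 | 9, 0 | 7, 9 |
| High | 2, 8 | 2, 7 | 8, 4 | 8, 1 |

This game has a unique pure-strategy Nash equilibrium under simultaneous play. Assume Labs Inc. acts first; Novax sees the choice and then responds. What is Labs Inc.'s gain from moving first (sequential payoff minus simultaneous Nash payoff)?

1

Backward induction with Labs Inc. moving first.
- Low: Novax compares 6, 5, 0, 2 and picks R0; Labs Inc. would get 6.
- Med: Novax compares 4, 1, 0, 9 and picks R3; Labs Inc. would get 7.
- High: Novax compares 8, 7, 4, 1 and picks R0; Labs Inc. would get 2.
Maximizing over 6, 7, 2, Labs Inc. chooses Med. Subgame-perfect outcome: (Med, R3) with payoffs (7, 9).
Under simultaneous play:
Labs Inc.'s best replies: R0→Low; R1→Low; R2→Med; R3→High.
Novax's best replies: Low→R0; Med→R3; High→R0.
The unique mutual best reply is (Low, R0), giving (6, 6).
Labs Inc.'s commitment gain: 7 − 6 = 1.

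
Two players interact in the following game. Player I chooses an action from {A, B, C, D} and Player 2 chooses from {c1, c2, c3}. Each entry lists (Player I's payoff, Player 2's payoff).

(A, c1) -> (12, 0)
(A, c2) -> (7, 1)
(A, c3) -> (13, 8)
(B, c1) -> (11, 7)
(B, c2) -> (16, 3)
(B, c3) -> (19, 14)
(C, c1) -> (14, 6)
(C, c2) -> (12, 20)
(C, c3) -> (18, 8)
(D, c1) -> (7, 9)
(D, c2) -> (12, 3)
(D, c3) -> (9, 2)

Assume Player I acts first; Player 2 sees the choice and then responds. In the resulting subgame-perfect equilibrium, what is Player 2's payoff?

Solve by backward induction (Player I leads).
- A: BR = c3, leader payoff 13.
- B: BR = c3, leader payoff 19.
- C: BR = c2, leader payoff 12.
- D: BR = c1, leader payoff 7.
Maximizing over 13, 19, 12, 7, Player I chooses B. Subgame-perfect outcome: (B, c3) with payoffs (19, 14).

14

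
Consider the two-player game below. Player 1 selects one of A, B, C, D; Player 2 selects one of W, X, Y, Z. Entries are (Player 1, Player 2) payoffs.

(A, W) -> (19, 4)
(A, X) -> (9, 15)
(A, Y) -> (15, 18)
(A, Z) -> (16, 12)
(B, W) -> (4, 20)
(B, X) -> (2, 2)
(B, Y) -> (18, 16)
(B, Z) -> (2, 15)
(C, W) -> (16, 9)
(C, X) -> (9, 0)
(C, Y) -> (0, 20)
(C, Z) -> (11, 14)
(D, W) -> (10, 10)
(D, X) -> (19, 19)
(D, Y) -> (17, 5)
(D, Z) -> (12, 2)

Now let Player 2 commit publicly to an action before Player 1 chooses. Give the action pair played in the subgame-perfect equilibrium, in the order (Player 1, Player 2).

(D, X)

Player 1 best-responds to each possible Player 2 move:
- W: BR = A, leader payoff 4.
- X: BR = D, leader payoff 19.
- Y: BR = B, leader payoff 16.
- Z: BR = A, leader payoff 12.
Player 2's induced payoffs are 4, 19, 16, 12, so Player 2 commits to X. Subgame-perfect outcome: (D, X) with payoffs (19, 19).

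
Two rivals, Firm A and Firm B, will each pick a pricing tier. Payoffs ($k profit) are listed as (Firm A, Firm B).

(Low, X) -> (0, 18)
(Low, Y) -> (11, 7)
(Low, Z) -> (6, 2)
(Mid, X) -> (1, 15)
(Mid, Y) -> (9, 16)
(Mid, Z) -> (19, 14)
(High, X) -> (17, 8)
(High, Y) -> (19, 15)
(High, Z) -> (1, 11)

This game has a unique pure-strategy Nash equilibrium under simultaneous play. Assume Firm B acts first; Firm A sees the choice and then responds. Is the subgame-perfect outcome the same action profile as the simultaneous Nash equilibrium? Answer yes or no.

yes

Work backward from Firm A's decision.
- X: Firm A compares 0, 1, 17 and picks High; Firm B would get 8.
- Y: Firm A compares 11, 9, 19 and picks High; Firm B would get 15.
- Z: Firm A compares 6, 19, 1 and picks Mid; Firm B would get 14.
Among 8, 15, 14, the best is 15 at Y. Subgame-perfect outcome: (High, Y) with payoffs (19, 15).
For the simultaneous game, intersect best replies.
Firm A's best replies: X→High; Y→High; Z→Mid.
Firm B's best replies: Low→X; Mid→Y; High→Y.
The unique mutual best reply is (High, Y), giving (19, 15).
Sequential outcome (High, Y) coincides with the Nash profile (High, Y).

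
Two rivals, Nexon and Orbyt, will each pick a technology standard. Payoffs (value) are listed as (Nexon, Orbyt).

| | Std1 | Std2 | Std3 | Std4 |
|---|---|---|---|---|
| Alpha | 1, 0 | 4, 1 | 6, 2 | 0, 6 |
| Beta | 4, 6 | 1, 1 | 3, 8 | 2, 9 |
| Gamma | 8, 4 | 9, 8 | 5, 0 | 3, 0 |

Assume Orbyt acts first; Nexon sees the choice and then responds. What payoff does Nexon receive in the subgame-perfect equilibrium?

9

Nexon best-responds to each possible Orbyt move:
- Std1 → Nexon plays Gamma (best of 1, 4, 8); Orbyt gets 4.
- Std2 → Nexon plays Gamma (best of 4, 1, 9); Orbyt gets 8.
- Std3 → Nexon plays Alpha (best of 6, 3, 5); Orbyt gets 2.
- Std4 → Nexon plays Gamma (best of 0, 2, 3); Orbyt gets 0.
Maximizing over 4, 8, 2, 0, Orbyt chooses Std2. Subgame-perfect outcome: (Gamma, Std2) with payoffs (9, 8).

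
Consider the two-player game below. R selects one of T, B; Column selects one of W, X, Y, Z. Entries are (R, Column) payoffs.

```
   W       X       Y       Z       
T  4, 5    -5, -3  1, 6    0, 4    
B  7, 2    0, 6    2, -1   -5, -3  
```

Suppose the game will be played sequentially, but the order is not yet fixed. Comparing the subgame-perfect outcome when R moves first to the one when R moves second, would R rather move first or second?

first

If R leads: Column's best replies are T→Y, B→X; R's induced payoffs 1, 0; outcome (T, Y), payoffs (1, 6).
If Column leads: R's best replies are W→B, X→B, Y→B, Z→T; Column's induced payoffs 2, 6, -1, 4; outcome (B, X), payoffs (0, 6).
R gets 1 moving first and 0 moving second, so R prefers to move first.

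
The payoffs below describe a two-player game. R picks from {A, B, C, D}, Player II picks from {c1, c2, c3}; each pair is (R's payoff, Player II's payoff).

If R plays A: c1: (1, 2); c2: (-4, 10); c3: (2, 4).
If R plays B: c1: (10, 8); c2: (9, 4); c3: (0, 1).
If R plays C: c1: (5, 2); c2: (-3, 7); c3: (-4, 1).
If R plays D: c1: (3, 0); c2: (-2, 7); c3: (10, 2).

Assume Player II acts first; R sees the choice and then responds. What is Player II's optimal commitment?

Solve by backward induction (Player II leads).
- c1 → R plays B (best of 1, 10, 5, 3); Player II gets 8.
- c2 → R plays B (best of -4, 9, -3, -2); Player II gets 4.
- c3 → R plays D (best of 2, 0, -4, 10); Player II gets 2.
Among 8, 4, 2, the best is 8 at c1. Subgame-perfect outcome: (B, c1) with payoffs (10, 8).

c1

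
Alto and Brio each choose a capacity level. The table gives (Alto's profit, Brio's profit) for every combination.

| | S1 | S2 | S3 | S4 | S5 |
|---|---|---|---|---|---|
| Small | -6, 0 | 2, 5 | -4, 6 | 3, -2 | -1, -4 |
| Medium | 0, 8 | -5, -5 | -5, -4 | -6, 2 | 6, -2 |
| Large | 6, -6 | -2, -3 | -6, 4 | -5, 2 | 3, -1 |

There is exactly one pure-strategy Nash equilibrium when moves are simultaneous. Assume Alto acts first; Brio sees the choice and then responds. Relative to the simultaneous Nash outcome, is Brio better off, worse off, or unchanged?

better off

Solve by backward induction (Alto leads).
- Small: Brio compares 0, 5, 6, -2, -4 and picks S3; Alto would get -4.
- Medium: Brio compares 8, -5, -4, 2, -2 and picks S1; Alto would get 0.
- Large: Brio compares -6, -3, 4, 2, -1 and picks S3; Alto would get -6.
Alto's induced payoffs are -4, 0, -6, so Alto commits to Medium. Subgame-perfect outcome: (Medium, S1) with payoffs (0, 8).
For the simultaneous game, intersect best replies.
Alto's best replies: S1→Large; S2→Small; S3→Small; S4→Small; S5→Medium.
Brio's best replies: Small→S3; Medium→S1; Large→S3.
Only (Small, S3) has each player best-responding; Nash payoffs (-4, 6).
Brio earns 8 sequentially versus 6 at the Nash outcome: better off.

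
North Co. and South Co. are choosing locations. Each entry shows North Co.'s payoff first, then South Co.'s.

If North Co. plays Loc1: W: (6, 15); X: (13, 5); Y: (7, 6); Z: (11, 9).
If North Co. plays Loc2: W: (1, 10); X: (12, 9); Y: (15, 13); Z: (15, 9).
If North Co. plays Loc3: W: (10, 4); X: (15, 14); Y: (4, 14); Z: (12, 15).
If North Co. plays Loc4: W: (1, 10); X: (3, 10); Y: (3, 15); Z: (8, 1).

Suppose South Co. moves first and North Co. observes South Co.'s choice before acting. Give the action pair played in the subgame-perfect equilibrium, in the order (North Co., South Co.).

Solve by backward induction (South Co. leads).
- W: North Co. compares 6, 1, 10, 1 and picks Loc3; South Co. would get 4.
- X: North Co. compares 13, 12, 15, 3 and picks Loc3; South Co. would get 14.
- Y: North Co. compares 7, 15, 4, 3 and picks Loc2; South Co. would get 13.
- Z: North Co. compares 11, 15, 12, 8 and picks Loc2; South Co. would get 9.
South Co.'s induced payoffs are 4, 14, 13, 9, so South Co. commits to X. Subgame-perfect outcome: (Loc3, X) with payoffs (15, 14).

(Loc3, X)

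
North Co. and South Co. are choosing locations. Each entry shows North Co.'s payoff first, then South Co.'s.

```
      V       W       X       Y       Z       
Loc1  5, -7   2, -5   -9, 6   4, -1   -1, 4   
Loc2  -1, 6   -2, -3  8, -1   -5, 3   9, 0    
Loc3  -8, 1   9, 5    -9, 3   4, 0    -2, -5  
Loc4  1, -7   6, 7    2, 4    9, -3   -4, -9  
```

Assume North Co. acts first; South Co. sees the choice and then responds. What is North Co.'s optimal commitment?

Backward induction with North Co. moving first.
- Loc1: South Co. compares -7, -5, 6, -1, 4 and picks X; North Co. would get -9.
- Loc2: South Co. compares 6, -3, -1, 3, 0 and picks V; North Co. would get -1.
- Loc3: South Co. compares 1, 5, 3, 0, -5 and picks W; North Co. would get 9.
- Loc4: South Co. compares -7, 7, 4, -3, -9 and picks W; North Co. would get 6.
Maximizing over -9, -1, 9, 6, North Co. chooses Loc3. Subgame-perfect outcome: (Loc3, W) with payoffs (9, 5).

Loc3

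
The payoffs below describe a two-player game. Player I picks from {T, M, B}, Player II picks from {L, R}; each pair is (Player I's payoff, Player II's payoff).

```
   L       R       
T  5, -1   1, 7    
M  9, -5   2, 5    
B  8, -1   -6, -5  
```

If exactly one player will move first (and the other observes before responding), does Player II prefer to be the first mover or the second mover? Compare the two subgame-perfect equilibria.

first

If Player I leads: Player II's best replies are T→R, M→R, B→L; Player I's induced payoffs 1, 2, 8; outcome (B, L), payoffs (8, -1).
If Player II leads: Player I's best replies are L→M, R→M; Player II's induced payoffs -5, 5; outcome (M, R), payoffs (2, 5).
Player II gets 5 moving first and -1 moving second, so Player II prefers to move first.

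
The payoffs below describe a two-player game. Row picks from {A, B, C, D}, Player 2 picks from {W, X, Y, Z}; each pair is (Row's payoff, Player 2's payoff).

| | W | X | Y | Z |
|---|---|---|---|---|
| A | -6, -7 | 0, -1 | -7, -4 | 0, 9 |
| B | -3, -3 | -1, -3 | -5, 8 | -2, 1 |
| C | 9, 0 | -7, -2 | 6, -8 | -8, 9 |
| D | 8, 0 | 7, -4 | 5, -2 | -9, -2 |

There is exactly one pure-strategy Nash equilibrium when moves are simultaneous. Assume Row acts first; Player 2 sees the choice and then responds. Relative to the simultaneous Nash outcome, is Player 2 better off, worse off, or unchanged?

worse off

Solve by backward induction (Row leads).
- A: Player 2 compares -7, -1, -4, 9 and picks Z; Row would get 0.
- B: Player 2 compares -3, -3, 8, 1 and picks Y; Row would get -5.
- C: Player 2 compares 0, -2, -8, 9 and picks Z; Row would get -8.
- D: Player 2 compares 0, -4, -2, -2 and picks W; Row would get 8.
Maximizing over 0, -5, -8, 8, Row chooses D. Subgame-perfect outcome: (D, W) with payoffs (8, 0).
Under simultaneous play:
Row's best replies: W→C; X→D; Y→C; Z→A.
Player 2's best replies: A→Z; B→Y; C→Z; D→W.
The unique mutual best reply is (A, Z), giving (0, 9).
Player 2 earns 0 sequentially versus 9 at the Nash outcome: worse off.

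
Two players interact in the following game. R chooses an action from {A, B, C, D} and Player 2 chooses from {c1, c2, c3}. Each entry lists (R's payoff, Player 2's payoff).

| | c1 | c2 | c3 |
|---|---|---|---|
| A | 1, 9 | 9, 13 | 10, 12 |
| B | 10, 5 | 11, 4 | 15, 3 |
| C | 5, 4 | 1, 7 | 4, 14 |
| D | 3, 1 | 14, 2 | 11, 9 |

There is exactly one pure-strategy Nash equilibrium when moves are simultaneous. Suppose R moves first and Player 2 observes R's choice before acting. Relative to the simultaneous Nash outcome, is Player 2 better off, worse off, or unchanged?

better off

Work backward from Player 2's decision.
- A → Player 2 plays c2 (best of 9, 13, 12); R gets 9.
- B → Player 2 plays c1 (best of 5, 4, 3); R gets 10.
- C → Player 2 plays c3 (best of 4, 7, 14); R gets 4.
- D → Player 2 plays c3 (best of 1, 2, 9); R gets 11.
R's induced payoffs are 9, 10, 4, 11, so R commits to D. Subgame-perfect outcome: (D, c3) with payoffs (11, 9).
Now find the simultaneous Nash equilibrium.
R's best replies: c1→B; c2→D; c3→B.
Player 2's best replies: A→c2; B→c1; C→c3; D→c3.
Only (B, c1) has each player best-responding; Nash payoffs (10, 5).
Player 2 earns 9 sequentially versus 5 at the Nash outcome: better off.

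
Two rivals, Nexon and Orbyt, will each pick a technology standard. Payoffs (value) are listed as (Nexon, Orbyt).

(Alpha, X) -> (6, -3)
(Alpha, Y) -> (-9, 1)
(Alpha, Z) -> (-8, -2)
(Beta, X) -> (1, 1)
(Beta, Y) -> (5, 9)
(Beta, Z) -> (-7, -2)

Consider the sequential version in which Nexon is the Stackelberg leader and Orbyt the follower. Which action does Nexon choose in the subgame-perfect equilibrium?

Work backward from Orbyt's decision.
- Alpha: Orbyt compares -3, 1, -2 and picks Y; Nexon would get -9.
- Beta: Orbyt compares 1, 9, -2 and picks Y; Nexon would get 5.
Among -9, 5, the best is 5 at Beta. Subgame-perfect outcome: (Beta, Y) with payoffs (5, 9).

Beta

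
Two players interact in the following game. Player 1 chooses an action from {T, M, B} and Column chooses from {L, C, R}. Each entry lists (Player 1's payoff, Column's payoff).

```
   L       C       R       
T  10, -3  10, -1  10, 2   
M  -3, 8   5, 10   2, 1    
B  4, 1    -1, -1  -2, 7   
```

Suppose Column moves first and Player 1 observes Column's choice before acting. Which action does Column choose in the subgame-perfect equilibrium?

R

Solve by backward induction (Column leads).
- L: BR = T, leader payoff -3.
- C: BR = T, leader payoff -1.
- R: BR = T, leader payoff 2.
Maximizing over -3, -1, 2, Column chooses R. Subgame-perfect outcome: (T, R) with payoffs (10, 2).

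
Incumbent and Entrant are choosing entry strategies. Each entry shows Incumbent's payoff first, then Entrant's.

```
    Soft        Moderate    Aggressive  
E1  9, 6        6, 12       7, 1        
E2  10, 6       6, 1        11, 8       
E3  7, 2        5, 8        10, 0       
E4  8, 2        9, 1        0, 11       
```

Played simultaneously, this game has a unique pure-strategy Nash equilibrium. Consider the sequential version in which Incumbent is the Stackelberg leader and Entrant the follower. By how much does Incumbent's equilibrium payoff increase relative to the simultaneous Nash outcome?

0

Work backward from Entrant's decision.
- E1 → Entrant plays Moderate (best of 6, 12, 1); Incumbent gets 6.
- E2 → Entrant plays Aggressive (best of 6, 1, 8); Incumbent gets 11.
- E3 → Entrant plays Moderate (best of 2, 8, 0); Incumbent gets 5.
- E4 → Entrant plays Aggressive (best of 2, 1, 11); Incumbent gets 0.
Maximizing over 6, 11, 5, 0, Incumbent chooses E2. Subgame-perfect outcome: (E2, Aggressive) with payoffs (11, 8).
Under simultaneous play:
Incumbent's best replies: Soft→E2; Moderate→E4; Aggressive→E2.
Entrant's best replies: E1→Moderate; E2→Aggressive; E3→Moderate; E4→Aggressive.
The unique mutual best reply is (E2, Aggressive), giving (11, 8).
Incumbent's commitment gain: 11 − 11 = 0.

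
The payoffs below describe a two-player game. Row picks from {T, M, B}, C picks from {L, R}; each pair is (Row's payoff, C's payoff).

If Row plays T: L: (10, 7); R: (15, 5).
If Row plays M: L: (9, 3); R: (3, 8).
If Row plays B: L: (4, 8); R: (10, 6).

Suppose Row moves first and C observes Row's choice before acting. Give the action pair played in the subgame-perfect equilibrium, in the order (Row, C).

(T, L)

C best-responds to each possible Row move:
- T: BR = L, leader payoff 10.
- M: BR = R, leader payoff 3.
- B: BR = L, leader payoff 4.
Among 10, 3, 4, the best is 10 at T. Subgame-perfect outcome: (T, L) with payoffs (10, 7).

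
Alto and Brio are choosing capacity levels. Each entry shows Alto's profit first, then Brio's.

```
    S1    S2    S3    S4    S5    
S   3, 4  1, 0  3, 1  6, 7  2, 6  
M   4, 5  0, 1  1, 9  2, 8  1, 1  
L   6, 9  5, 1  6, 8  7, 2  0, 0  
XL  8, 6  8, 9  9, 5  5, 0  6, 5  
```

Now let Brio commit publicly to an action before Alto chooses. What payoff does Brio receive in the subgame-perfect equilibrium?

Backward induction with Brio moving first.
- S1 → Alto plays XL (best of 3, 4, 6, 8); Brio gets 6.
- S2 → Alto plays XL (best of 1, 0, 5, 8); Brio gets 9.
- S3 → Alto plays XL (best of 3, 1, 6, 9); Brio gets 5.
- S4 → Alto plays L (best of 6, 2, 7, 5); Brio gets 2.
- S5 → Alto plays XL (best of 2, 1, 0, 6); Brio gets 5.
Brio's induced payoffs are 6, 9, 5, 2, 5, so Brio commits to S2. Subgame-perfect outcome: (XL, S2) with payoffs (8, 9).

9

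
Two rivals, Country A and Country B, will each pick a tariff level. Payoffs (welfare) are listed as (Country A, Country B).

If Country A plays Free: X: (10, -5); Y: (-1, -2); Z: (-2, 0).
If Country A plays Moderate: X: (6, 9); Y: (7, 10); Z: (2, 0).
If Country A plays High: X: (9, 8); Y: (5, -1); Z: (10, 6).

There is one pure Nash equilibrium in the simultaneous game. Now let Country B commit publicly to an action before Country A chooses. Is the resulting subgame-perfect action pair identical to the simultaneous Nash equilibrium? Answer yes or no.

yes

Country A best-responds to each possible Country B move:
- X: BR = Free, leader payoff -5.
- Y: BR = Moderate, leader payoff 10.
- Z: BR = High, leader payoff 6.
Country B's induced payoffs are -5, 10, 6, so Country B commits to Y. Subgame-perfect outcome: (Moderate, Y) with payoffs (7, 10).
For the simultaneous game, intersect best replies.
Country A's best replies: X→Free; Y→Moderate; Z→High.
Country B's best replies: Free→Z; Moderate→Y; High→X.
Only (Moderate, Y) has each player best-responding; Nash payoffs (7, 10).
Sequential outcome (Moderate, Y) coincides with the Nash profile (Moderate, Y).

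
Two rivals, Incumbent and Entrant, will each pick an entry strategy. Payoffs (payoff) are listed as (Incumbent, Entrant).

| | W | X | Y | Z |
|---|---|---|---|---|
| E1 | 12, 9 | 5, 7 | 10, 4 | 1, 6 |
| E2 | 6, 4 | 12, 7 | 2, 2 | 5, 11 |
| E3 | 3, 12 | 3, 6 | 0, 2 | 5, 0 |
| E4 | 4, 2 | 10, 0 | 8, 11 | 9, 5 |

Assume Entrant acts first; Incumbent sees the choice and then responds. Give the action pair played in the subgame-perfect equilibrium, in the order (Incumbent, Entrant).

Incumbent best-responds to each possible Entrant move:
- W → Incumbent plays E1 (best of 12, 6, 3, 4); Entrant gets 9.
- X → Incumbent plays E2 (best of 5, 12, 3, 10); Entrant gets 7.
- Y → Incumbent plays E1 (best of 10, 2, 0, 8); Entrant gets 4.
- Z → Incumbent plays E4 (best of 1, 5, 5, 9); Entrant gets 5.
Among 9, 7, 4, 5, the best is 9 at W. Subgame-perfect outcome: (E1, W) with payoffs (12, 9).

(E1, W)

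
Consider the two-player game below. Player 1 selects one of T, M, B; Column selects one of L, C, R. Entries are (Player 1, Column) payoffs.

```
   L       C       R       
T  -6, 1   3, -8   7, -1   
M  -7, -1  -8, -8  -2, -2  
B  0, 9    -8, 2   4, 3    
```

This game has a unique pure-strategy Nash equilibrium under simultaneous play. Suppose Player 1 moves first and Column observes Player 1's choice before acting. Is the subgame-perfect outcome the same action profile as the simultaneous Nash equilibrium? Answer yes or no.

Column best-responds to each possible Player 1 move:
- T → Column plays L (best of 1, -8, -1); Player 1 gets -6.
- M → Column plays L (best of -1, -8, -2); Player 1 gets -7.
- B → Column plays L (best of 9, 2, 3); Player 1 gets 0.
Player 1's induced payoffs are -6, -7, 0, so Player 1 commits to B. Subgame-perfect outcome: (B, L) with payoffs (0, 9).
For the simultaneous game, intersect best replies.
Player 1's best replies: L→B; C→T; R→T.
Column's best replies: T→L; M→L; B→L.
Only (B, L) has each player best-responding; Nash payoffs (0, 9).
Sequential outcome (B, L) coincides with the Nash profile (B, L).

yes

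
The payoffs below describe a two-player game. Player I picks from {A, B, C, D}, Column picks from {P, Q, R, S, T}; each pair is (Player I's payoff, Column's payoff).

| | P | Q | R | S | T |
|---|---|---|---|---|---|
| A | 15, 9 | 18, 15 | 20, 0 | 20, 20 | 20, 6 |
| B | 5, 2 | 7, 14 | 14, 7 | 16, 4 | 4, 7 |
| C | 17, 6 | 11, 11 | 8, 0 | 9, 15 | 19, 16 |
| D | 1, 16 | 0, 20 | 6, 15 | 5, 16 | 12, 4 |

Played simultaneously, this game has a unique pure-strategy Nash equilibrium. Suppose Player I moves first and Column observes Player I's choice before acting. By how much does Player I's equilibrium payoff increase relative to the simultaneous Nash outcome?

0

Solve by backward induction (Player I leads).
- A → Column plays S (best of 9, 15, 0, 20, 6); Player I gets 20.
- B → Column plays Q (best of 2, 14, 7, 4, 7); Player I gets 7.
- C → Column plays T (best of 6, 11, 0, 15, 16); Player I gets 19.
- D → Column plays Q (best of 16, 20, 15, 16, 4); Player I gets 0.
Maximizing over 20, 7, 19, 0, Player I chooses A. Subgame-perfect outcome: (A, S) with payoffs (20, 20).
For the simultaneous game, intersect best replies.
Player I's best replies: P→C; Q→A; R→A; S→A; T→A.
Column's best replies: A→S; B→Q; C→T; D→Q.
Only (A, S) has each player best-responding; Nash payoffs (20, 20).
Player I's commitment gain: 20 − 20 = 0.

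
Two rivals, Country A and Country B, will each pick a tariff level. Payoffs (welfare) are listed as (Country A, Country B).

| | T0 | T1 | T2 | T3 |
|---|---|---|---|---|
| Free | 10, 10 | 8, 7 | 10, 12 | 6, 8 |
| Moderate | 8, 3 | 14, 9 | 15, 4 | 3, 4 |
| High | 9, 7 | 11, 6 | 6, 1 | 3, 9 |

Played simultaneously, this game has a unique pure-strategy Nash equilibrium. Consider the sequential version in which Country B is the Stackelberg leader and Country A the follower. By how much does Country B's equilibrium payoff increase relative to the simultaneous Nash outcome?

1

Solve by backward induction (Country B leads).
- T0 → Country A plays Free (best of 10, 8, 9); Country B gets 10.
- T1 → Country A plays Moderate (best of 8, 14, 11); Country B gets 9.
- T2 → Country A plays Moderate (best of 10, 15, 6); Country B gets 4.
- T3 → Country A plays Free (best of 6, 3, 3); Country B gets 8.
Country B's induced payoffs are 10, 9, 4, 8, so Country B commits to T0. Subgame-perfect outcome: (Free, T0) with payoffs (10, 10).
Now find the simultaneous Nash equilibrium.
Country A's best replies: T0→Free; T1→Moderate; T2→Moderate; T3→Free.
Country B's best replies: Free→T2; Moderate→T1; High→T3.
Only (Moderate, T1) has each player best-responding; Nash payoffs (14, 9).
Country B's commitment gain: 10 − 9 = 1.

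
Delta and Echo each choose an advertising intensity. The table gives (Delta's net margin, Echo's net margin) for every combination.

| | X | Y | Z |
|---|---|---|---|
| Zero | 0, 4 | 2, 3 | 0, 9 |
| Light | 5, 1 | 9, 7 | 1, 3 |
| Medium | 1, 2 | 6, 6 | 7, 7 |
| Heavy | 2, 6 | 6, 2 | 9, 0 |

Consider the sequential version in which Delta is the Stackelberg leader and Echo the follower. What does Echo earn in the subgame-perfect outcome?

Backward induction with Delta moving first.
- Zero → Echo plays Z (best of 4, 3, 9); Delta gets 0.
- Light → Echo plays Y (best of 1, 7, 3); Delta gets 9.
- Medium → Echo plays Z (best of 2, 6, 7); Delta gets 7.
- Heavy → Echo plays X (best of 6, 2, 0); Delta gets 2.
Maximizing over 0, 9, 7, 2, Delta chooses Light. Subgame-perfect outcome: (Light, Y) with payoffs (9, 7).

7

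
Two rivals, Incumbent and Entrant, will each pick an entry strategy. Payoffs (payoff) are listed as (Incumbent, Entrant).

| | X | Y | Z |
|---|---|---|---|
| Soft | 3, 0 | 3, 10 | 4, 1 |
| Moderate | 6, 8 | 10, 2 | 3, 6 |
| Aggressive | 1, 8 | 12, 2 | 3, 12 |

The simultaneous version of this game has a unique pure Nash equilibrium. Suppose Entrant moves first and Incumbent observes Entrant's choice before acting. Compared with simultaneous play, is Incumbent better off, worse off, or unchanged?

Incumbent best-responds to each possible Entrant move:
- X → Incumbent plays Moderate (best of 3, 6, 1); Entrant gets 8.
- Y → Incumbent plays Aggressive (best of 3, 10, 12); Entrant gets 2.
- Z → Incumbent plays Soft (best of 4, 3, 3); Entrant gets 1.
Among 8, 2, 1, the best is 8 at X. Subgame-perfect outcome: (Moderate, X) with payoffs (6, 8).
Under simultaneous play:
Incumbent's best replies: X→Moderate; Y→Aggressive; Z→Soft.
Entrant's best replies: Soft→Y; Moderate→X; Aggressive→Z.
Only (Moderate, X) has each player best-responding; Nash payoffs (6, 8).
Incumbent earns 6 sequentially versus 6 at the Nash outcome: unchanged.

unchanged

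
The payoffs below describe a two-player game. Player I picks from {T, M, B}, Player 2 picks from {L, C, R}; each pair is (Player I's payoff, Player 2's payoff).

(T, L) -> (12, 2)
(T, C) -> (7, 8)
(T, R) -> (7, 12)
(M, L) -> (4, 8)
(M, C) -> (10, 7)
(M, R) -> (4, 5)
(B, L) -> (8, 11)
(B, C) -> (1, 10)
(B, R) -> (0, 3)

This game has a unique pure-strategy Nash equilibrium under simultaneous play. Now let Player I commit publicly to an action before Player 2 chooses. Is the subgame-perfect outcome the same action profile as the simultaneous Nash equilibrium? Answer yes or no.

no

Player 2 best-responds to each possible Player I move:
- T: Player 2 compares 2, 8, 12 and picks R; Player I would get 7.
- M: Player 2 compares 8, 7, 5 and picks L; Player I would get 4.
- B: Player 2 compares 11, 10, 3 and picks L; Player I would get 8.
Player I's induced payoffs are 7, 4, 8, so Player I commits to B. Subgame-perfect outcome: (B, L) with payoffs (8, 11).
For the simultaneous game, intersect best replies.
Player I's best replies: L→T; C→M; R→T.
Player 2's best replies: T→R; M→L; B→L.
The unique mutual best reply is (T, R), giving (7, 12).
Sequential outcome (B, L) differs from the Nash profile (T, R).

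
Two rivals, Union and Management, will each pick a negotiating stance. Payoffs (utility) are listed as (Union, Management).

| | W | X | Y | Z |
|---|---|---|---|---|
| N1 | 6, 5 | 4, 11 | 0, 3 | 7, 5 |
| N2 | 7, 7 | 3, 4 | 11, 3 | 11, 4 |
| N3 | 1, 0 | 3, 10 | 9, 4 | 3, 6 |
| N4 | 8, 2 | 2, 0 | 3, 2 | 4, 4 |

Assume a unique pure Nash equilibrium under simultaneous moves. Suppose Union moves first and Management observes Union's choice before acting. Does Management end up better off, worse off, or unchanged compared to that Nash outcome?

Management best-responds to each possible Union move:
- N1: BR = X, leader payoff 4.
- N2: BR = W, leader payoff 7.
- N3: BR = X, leader payoff 3.
- N4: BR = Z, leader payoff 4.
Among 4, 7, 3, 4, the best is 7 at N2. Subgame-perfect outcome: (N2, W) with payoffs (7, 7).
For the simultaneous game, intersect best replies.
Union's best replies: W→N4; X→N1; Y→N2; Z→N2.
Management's best replies: N1→X; N2→W; N3→X; N4→Z.
Only (N1, X) has each player best-responding; Nash payoffs (4, 11).
Management earns 7 sequentially versus 11 at the Nash outcome: worse off.

worse off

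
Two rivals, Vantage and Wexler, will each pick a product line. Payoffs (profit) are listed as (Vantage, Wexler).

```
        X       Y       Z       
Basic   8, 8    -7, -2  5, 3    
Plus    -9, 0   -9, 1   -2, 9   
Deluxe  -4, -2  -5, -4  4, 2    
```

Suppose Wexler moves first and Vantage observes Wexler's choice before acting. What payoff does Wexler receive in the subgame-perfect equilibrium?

Solve by backward induction (Wexler leads).
- X: Vantage compares 8, -9, -4 and picks Basic; Wexler would get 8.
- Y: Vantage compares -7, -9, -5 and picks Deluxe; Wexler would get -4.
- Z: Vantage compares 5, -2, 4 and picks Basic; Wexler would get 3.
Maximizing over 8, -4, 3, Wexler chooses X. Subgame-perfect outcome: (Basic, X) with payoffs (8, 8).

8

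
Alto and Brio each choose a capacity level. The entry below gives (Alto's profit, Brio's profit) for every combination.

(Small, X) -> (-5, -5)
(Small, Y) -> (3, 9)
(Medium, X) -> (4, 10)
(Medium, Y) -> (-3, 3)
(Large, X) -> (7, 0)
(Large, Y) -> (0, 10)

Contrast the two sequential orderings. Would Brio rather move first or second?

If Alto leads: Brio's best replies are Small→Y, Medium→X, Large→Y; Alto's induced payoffs 3, 4, 0; outcome (Medium, X), payoffs (4, 10).
If Brio leads: Alto's best replies are X→Large, Y→Small; Brio's induced payoffs 0, 9; outcome (Small, Y), payoffs (3, 9).
Brio gets 9 moving first and 10 moving second, so Brio prefers to move second.

second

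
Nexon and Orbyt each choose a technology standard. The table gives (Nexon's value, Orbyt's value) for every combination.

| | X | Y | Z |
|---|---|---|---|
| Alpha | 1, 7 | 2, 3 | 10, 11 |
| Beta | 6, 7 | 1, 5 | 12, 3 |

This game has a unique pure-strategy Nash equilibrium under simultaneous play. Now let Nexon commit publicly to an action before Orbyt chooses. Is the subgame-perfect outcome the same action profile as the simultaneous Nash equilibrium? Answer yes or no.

Orbyt best-responds to each possible Nexon move:
- Alpha: Orbyt compares 7, 3, 11 and picks Z; Nexon would get 10.
- Beta: Orbyt compares 7, 5, 3 and picks X; Nexon would get 6.
Among 10, 6, the best is 10 at Alpha. Subgame-perfect outcome: (Alpha, Z) with payoffs (10, 11).
Now find the simultaneous Nash equilibrium.
Nexon's best replies: X→Beta; Y→Alpha; Z→Beta.
Orbyt's best replies: Alpha→Z; Beta→X.
Only (Beta, X) has each player best-responding; Nash payoffs (6, 7).
Sequential outcome (Alpha, Z) differs from the Nash profile (Beta, X).

no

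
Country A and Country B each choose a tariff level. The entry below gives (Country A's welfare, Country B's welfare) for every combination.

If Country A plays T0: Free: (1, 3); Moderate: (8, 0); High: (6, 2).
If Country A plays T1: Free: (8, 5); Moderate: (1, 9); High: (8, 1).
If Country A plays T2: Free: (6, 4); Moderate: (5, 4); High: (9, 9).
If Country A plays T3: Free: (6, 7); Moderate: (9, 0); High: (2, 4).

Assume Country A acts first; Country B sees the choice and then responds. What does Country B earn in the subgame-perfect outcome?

9

Solve by backward induction (Country A leads).
- T0: Country B compares 3, 0, 2 and picks Free; Country A would get 1.
- T1: Country B compares 5, 9, 1 and picks Moderate; Country A would get 1.
- T2: Country B compares 4, 4, 9 and picks High; Country A would get 9.
- T3: Country B compares 7, 0, 4 and picks Free; Country A would get 6.
Country A's induced payoffs are 1, 1, 9, 6, so Country A commits to T2. Subgame-perfect outcome: (T2, High) with payoffs (9, 9).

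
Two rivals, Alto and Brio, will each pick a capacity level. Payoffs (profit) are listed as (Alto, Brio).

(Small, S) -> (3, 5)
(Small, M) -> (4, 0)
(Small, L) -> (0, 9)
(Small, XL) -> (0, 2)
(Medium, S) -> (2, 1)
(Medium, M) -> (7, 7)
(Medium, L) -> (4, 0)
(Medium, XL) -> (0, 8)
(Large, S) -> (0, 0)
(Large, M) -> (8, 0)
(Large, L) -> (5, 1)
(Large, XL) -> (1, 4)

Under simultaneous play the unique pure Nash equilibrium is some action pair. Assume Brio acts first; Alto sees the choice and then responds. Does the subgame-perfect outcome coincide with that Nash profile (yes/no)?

Solve by backward induction (Brio leads).
- S: BR = Small, leader payoff 5.
- M: BR = Large, leader payoff 0.
- L: BR = Large, leader payoff 1.
- XL: BR = Large, leader payoff 4.
Brio's induced payoffs are 5, 0, 1, 4, so Brio commits to S. Subgame-perfect outcome: (Small, S) with payoffs (3, 5).
Now find the simultaneous Nash equilibrium.
Alto's best replies: S→Small; M→Large; L→Large; XL→Large.
Brio's best replies: Small→L; Medium→XL; Large→XL.
Only (Large, XL) has each player best-responding; Nash payoffs (1, 4).
Sequential outcome (Small, S) differs from the Nash profile (Large, XL).

no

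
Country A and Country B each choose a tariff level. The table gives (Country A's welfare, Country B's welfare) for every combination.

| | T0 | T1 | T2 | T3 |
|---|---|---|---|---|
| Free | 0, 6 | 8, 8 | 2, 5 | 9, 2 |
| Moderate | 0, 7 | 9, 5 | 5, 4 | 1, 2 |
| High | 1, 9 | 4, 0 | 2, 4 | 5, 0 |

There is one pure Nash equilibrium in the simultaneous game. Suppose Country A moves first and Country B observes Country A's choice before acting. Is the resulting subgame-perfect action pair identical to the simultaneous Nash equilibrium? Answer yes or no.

no

Backward induction with Country A moving first.
- Free → Country B plays T1 (best of 6, 8, 5, 2); Country A gets 8.
- Moderate → Country B plays T0 (best of 7, 5, 4, 2); Country A gets 0.
- High → Country B plays T0 (best of 9, 0, 4, 0); Country A gets 1.
Maximizing over 8, 0, 1, Country A chooses Free. Subgame-perfect outcome: (Free, T1) with payoffs (8, 8).
Now find the simultaneous Nash equilibrium.
Country A's best replies: T0→High; T1→Moderate; T2→Moderate; T3→Free.
Country B's best replies: Free→T1; Moderate→T0; High→T0.
Only (High, T0) has each player best-responding; Nash payoffs (1, 9).
Sequential outcome (Free, T1) differs from the Nash profile (High, T0).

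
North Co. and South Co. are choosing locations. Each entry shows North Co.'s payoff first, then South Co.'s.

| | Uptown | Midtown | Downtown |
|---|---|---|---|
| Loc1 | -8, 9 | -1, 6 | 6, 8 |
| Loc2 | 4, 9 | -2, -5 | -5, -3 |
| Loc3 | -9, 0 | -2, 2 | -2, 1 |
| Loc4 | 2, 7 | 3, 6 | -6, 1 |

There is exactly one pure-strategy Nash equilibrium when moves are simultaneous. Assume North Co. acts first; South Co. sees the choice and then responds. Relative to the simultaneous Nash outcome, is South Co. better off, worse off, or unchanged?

unchanged

Work backward from South Co.'s decision.
- Loc1: BR = Uptown, leader payoff -8.
- Loc2: BR = Uptown, leader payoff 4.
- Loc3: BR = Midtown, leader payoff -2.
- Loc4: BR = Uptown, leader payoff 2.
Maximizing over -8, 4, -2, 2, North Co. chooses Loc2. Subgame-perfect outcome: (Loc2, Uptown) with payoffs (4, 9).
For the simultaneous game, intersect best replies.
North Co.'s best replies: Uptown→Loc2; Midtown→Loc4; Downtown→Loc1.
South Co.'s best replies: Loc1→Uptown; Loc2→Uptown; Loc3→Midtown; Loc4→Uptown.
Only (Loc2, Uptown) has each player best-responding; Nash payoffs (4, 9).
South Co. earns 9 sequentially versus 9 at the Nash outcome: unchanged.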